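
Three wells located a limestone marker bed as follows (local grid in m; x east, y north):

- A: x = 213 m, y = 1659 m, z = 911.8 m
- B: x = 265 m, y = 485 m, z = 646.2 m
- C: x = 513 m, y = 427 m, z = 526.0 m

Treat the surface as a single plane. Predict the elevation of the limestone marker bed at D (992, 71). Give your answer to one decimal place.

243.4 m

Let the plane be z = a·x + b·y + c.
B−A: 52a − 1174b = −265.6;  C−A: 300a − 1232b = −385.8.
Solving gives a = −0.436287, b = 0.206911.
Then c = 911.8 − a·213 − b·1659 = 661.46.
At (992, 71): z = −432.8 + 14.7 + 661.46 = 243.4 m.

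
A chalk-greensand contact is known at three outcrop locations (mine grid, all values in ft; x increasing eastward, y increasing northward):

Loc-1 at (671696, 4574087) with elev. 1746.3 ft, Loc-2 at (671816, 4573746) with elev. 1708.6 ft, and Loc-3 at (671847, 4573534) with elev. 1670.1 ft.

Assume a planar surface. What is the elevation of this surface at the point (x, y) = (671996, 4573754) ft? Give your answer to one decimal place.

1772.6 ft

Two edge vectors: Loc-1→Loc-2 = (120, -341, -37.7), Loc-1→Loc-3 = (151, -553, -76.2).
Normal n = (Loc-1→Loc-2) × (Loc-1→Loc-3) = (5136.1, 3451.3, -14869).
So ∂z/∂x = −n_x/n_z = 0.345423364 and ∂z/∂y = −n_y/n_z = 0.232113794.
Intercept c from Loc-1: 1746.3 − 232019.49 − 1061708.69 = −1291981.88.
At (671996, 4573754): z = 232123.1 + 1061631.4 − 1291981.88 = 1772.6 ft.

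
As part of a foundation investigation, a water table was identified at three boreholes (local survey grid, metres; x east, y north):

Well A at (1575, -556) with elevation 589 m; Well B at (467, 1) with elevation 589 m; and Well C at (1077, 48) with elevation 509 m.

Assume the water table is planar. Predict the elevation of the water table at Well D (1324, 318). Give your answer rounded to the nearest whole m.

420 m

Two edge vectors: Well A→Well B = (-1108, 557, 0), Well A→Well C = (-498, 604, -80).
Normal n = (Well A→Well B) × (Well A→Well C) = (-44560, -88640, -391846).
So ∂z/∂x = −n_x/n_z = −0.11372 and ∂z/∂y = −n_y/n_z = −0.22621.
Intercept c from Well A: 589 + 179.11 − 125.77 = 642.33.
At (1324, 318): z = −150.6 − 71.9 + 642.33 = 419.8 m.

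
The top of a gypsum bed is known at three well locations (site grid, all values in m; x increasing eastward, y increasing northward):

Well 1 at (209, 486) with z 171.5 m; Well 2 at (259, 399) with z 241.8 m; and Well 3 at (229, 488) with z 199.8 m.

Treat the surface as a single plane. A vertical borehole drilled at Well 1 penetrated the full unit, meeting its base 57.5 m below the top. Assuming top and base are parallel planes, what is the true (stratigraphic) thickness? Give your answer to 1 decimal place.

33.2 m

Two edge vectors: Well 1→Well 2 = (50, -87, 70.3), Well 1→Well 3 = (20, 2, 28.3).
Normal n = (Well 1→Well 2) × (Well 1→Well 3) = (-2602.7, -9, 1840).
So ∂z/∂x = −n_x/n_z = 1.41451 and ∂z/∂y = −n_y/n_z = 0.00489.
|∇z| = √(a²+b²) = 1.41452, so dip δ = arctan(1.41452) = 54.74°.
True thickness = vertical thickness × cos δ = 57.5 × cos 54.74° = 33.2 m.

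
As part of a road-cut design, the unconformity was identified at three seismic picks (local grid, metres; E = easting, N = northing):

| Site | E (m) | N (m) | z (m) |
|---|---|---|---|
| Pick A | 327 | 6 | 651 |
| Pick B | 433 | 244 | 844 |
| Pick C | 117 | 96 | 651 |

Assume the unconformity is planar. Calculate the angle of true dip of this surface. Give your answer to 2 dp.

36.53°

Two edge vectors: Pick A→Pick B = (106, 238, 193), Pick A→Pick C = (-210, 90, 0).
Normal n = (Pick A→Pick B) × (Pick A→Pick C) = (-17370, -40530, 59520).
So ∂z/∂E = −n_x/n_z = 0.29183 and ∂z/∂N = −n_y/n_z = 0.68095.
Gradient magnitude |∇z| = √(a² + b²) = √(0.08517 + 0.46369) = 0.74085.
True dip = arctan(0.74085) = 36.53°, dipping toward SSW (azimuth ≈ 203°).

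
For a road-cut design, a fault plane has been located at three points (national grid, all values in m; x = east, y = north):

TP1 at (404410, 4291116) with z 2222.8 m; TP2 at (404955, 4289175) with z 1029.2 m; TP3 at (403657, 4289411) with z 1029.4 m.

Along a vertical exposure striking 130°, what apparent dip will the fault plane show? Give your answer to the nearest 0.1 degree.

Let the plane be z = a·x + b·y + c.
TP2−TP1: 545a − 1941b = −1193.6;  TP3−TP1: −753a − 1705b = −1193.4.
Solving gives a = 0.11766, b = 0.64798.
Unit vector along 130° is (sin 130°, cos 130°) = (0.7660, -0.6428).
Slope in that direction = a·(0.7660) + b·(-0.6428) = −0.32638.
Apparent dip = arctan|0.32638| = 18.1° (true dip is 33.4°, so apparent ≤ true as expected).

18.1°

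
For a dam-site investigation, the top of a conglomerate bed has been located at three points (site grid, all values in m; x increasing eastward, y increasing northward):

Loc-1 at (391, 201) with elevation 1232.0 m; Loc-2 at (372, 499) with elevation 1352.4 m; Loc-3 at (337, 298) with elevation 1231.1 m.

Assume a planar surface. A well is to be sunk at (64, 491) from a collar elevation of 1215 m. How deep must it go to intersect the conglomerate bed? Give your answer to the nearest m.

Let the plane be z = a·x + b·y + c.
Loc-2−Loc-1: −19a + 298b = 120.4;  Loc-3−Loc-1: −54a + 97b = −0.9.
Solving gives a = 0.83844, b = 0.45748.
Then c = 1232 − a·391 − b·201 = 812.21.
At (64, 491): z_contact = 53.7 + 224.6 + 812.21 = 1090.5 m.
Depth below ground = 1215 − 1090.5 = 125 m.

125 m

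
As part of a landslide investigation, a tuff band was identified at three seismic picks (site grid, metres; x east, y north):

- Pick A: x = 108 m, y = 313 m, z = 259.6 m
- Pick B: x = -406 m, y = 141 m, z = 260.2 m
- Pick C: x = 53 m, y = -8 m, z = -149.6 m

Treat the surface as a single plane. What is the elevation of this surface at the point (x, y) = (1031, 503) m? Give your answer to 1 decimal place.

Two edge vectors: Pick A→Pick B = (-514, -172, 0.6), Pick A→Pick C = (-55, -321, -409.2).
Normal n = (Pick A→Pick B) × (Pick A→Pick C) = (70575, -210361.8, 155534).
So ∂z/∂x = −n_x/n_z = −0.453759 and ∂z/∂y = −n_y/n_z = 1.352513.
Intercept c from Pick A: 259.6 + 49.01 − 423.34 = −114.73.
At (1031, 503): z = −467.8 + 680.3 − 114.73 = 97.8 m.

97.8 m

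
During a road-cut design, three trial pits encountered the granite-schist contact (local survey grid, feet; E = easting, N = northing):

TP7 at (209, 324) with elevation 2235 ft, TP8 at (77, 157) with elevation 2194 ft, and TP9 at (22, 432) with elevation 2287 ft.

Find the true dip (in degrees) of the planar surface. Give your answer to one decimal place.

18.4°

Let the plane be z = a·E + b·N + c.
TP8−TP7: −132a − 167b = −41;  TP9−TP7: −187a + 108b = 52.
Solving gives a = −0.09357, b = 0.31947.
Gradient magnitude |∇z| = √(a² + b²) = √(0.00876 + 0.10206) = 0.33289.
True dip = arctan(0.33289) = 18.4°, dipping toward SSE (azimuth ≈ 164°).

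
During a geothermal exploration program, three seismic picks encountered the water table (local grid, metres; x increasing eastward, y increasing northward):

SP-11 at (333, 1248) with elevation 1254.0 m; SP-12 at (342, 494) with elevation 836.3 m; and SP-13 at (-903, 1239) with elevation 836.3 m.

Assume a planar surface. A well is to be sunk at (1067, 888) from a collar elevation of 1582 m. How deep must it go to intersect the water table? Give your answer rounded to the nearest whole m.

Two edge vectors: SP-11→SP-12 = (9, -754, -417.7), SP-11→SP-13 = (-1236, -9, -417.7).
Normal n = (SP-11→SP-12) × (SP-11→SP-13) = (311186.5, 520036.5, -932025).
So ∂z/∂x = −n_x/n_z = 0.33388 and ∂z/∂y = −n_y/n_z = 0.55796.
Intercept c from SP-11: 1254 − 111.18 − 696.34 = 446.48.
At (1067, 888): z_contact = 356.3 + 495.5 + 446.48 = 1298.2 m.
Depth below ground = 1582 − 1298.2 = 284 m.

284 m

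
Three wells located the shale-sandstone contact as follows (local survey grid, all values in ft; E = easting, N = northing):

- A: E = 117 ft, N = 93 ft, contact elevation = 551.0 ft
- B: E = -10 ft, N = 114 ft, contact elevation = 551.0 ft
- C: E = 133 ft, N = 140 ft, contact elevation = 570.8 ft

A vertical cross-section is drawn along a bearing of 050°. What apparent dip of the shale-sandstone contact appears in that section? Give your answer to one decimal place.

Two edge vectors: A→B = (-127, 21, 0), A→C = (16, 47, 19.8).
Normal n = (A→B) × (A→C) = (415.8, 2514.6, -6305).
So ∂z/∂E = −n_x/n_z = 0.06595 and ∂z/∂N = −n_y/n_z = 0.39883.
Unit vector along 050° is (sin 50°, cos 50°) = (0.7660, 0.6428).
Slope in that direction = a·(0.7660) + b·(0.6428) = 0.30688.
Apparent dip = arctan|0.30688| = 17.1° (true dip is 22.0°, so apparent ≤ true as expected).

17.1°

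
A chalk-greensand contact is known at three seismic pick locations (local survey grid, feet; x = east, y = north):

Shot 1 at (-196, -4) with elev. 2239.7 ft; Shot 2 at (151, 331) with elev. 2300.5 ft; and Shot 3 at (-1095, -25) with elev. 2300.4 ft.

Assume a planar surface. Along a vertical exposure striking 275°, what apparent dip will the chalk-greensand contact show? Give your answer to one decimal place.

5.5°

Two edge vectors: Shot 1→Shot 2 = (347, 335, 60.8), Shot 1→Shot 3 = (-899, -21, 60.7).
Normal n = (Shot 1→Shot 2) × (Shot 1→Shot 3) = (21611.3, -75722.1, 293878).
So ∂z/∂x = −n_x/n_z = −0.07354 and ∂z/∂y = −n_y/n_z = 0.25767.
Unit vector along 275° is (sin 275°, cos 275°) = (-0.9962, 0.0872).
Slope in that direction = a·(-0.9962) + b·(0.0872) = 0.09572.
Apparent dip = arctan|0.09572| = 5.5° (true dip is 15.0°, so apparent ≤ true as expected).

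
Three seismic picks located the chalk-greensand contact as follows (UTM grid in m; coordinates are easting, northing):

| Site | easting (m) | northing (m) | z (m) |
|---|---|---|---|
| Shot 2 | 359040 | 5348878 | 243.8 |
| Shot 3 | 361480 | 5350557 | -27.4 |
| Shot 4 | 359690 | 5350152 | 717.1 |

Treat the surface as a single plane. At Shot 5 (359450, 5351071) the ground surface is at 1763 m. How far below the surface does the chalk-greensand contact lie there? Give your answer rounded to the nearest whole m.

304 m

Let the plane be z = a·easting + b·northing + c.
Shot 3−Shot 2: 2440a + 1679b = −271.2;  Shot 4−Shot 2: 650a + 1274b = 473.3.
Solving gives a = −0.56522598, b = 0.65988767.
Then c = 243.8 − a·359040 − b·5348878 = −3326476.09.
At (359450, 5351071): z_contact = −203170.5 + 3531105.8 − 3326476.09 = 1459.2 m.
Depth below ground = 1763 − 1459.2 = 304 m.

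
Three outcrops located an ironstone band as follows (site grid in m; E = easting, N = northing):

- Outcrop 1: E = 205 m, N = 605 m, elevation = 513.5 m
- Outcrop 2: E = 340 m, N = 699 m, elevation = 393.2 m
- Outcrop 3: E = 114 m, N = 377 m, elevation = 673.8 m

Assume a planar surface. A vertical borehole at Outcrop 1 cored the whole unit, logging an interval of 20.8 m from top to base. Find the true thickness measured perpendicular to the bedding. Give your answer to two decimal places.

16.76 m

Let the plane be z = a·E + b·N + c.
Outcrop 2−Outcrop 1: 135a + 94b = −120.3;  Outcrop 3−Outcrop 1: −91a − 228b = 160.3.
Solving gives a = −0.55611, b = −0.48111.
|∇z| = √(a²+b²) = 0.73534, so dip δ = arctan(0.73534) = 36.33°.
True thickness = vertical thickness × cos δ = 20.8 × cos 36.33° = 16.76 m.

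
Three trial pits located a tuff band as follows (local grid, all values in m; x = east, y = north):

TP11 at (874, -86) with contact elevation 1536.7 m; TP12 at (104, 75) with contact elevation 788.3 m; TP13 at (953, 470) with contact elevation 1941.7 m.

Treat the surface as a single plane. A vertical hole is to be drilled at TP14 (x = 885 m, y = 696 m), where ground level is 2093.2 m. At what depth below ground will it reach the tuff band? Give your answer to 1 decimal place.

96.2 m

Two edge vectors: TP11→TP12 = (-770, 161, -748.4), TP11→TP13 = (79, 556, 405).
Normal n = (TP11→TP12) × (TP11→TP13) = (481315.4, 252726.4, -440839).
So ∂z/∂x = −n_x/n_z = 1.09182 and ∂z/∂y = −n_y/n_z = 0.57329.
Intercept c from TP11: 1536.7 − 954.25 + 49.30 = 631.75.
At (885, 696): z_contact = 966.26 + 399.01 + 631.75 = 1997.02 m.
Depth below ground = 2093.2 − 1997.02 = 96.2 m.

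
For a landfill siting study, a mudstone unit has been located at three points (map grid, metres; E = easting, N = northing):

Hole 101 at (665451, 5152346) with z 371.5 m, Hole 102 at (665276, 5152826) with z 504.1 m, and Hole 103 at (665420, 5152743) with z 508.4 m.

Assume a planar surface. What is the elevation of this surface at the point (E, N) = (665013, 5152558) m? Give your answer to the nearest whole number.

344 m

Two edge vectors: Hole 101→Hole 102 = (-175, 480, 132.6), Hole 101→Hole 103 = (-31, 397, 136.9).
Normal n = (Hole 101→Hole 102) × (Hole 101→Hole 103) = (13069.8, 19846.9, -54595).
So ∂z/∂E = −n_x/n_z = 0.23939555 and ∂z/∂N = −n_y/n_z = 0.36352963.
Intercept c from Hole 101: 371.5 − 159306.01 − 1873030.42 = −2031964.93.
At (665013, 5152558): z = 159201.2 + 1873107.5 − 2031964.93 = 343.7 m.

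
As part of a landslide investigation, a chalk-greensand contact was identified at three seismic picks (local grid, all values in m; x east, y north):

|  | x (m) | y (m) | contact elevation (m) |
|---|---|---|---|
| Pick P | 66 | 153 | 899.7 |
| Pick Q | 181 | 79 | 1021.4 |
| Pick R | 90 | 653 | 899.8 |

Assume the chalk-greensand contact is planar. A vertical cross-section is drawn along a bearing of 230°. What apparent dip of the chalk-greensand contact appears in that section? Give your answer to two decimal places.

Let the plane be z = a·x + b·y + c.
Pick Q−Pick P: 115a − 74b = 121.7;  Pick R−Pick P: 24a + 500b = 0.1.
Solving gives a = 1.02668, b = −0.04908.
Unit vector along 230° is (sin 230°, cos 230°) = (-0.7660, -0.6428).
Slope in that direction = a·(-0.7660) + b·(-0.6428) = −0.75493.
Apparent dip = arctan|0.75493| = 37.05° (true dip is 45.8°, so apparent ≤ true as expected).

37.05°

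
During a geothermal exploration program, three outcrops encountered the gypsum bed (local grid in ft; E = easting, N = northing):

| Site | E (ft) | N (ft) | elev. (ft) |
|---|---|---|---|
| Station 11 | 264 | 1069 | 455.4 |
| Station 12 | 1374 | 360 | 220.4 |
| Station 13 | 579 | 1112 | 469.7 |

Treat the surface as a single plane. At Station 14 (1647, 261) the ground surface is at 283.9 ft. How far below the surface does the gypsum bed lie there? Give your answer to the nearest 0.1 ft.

Let the plane be z = a·E + b·N + c.
Station 12−Station 11: 1110a − 709b = −235;  Station 13−Station 11: 315a + 43b = 14.3.
Solving gives a = 0.000124, b = 0.331647.
Then c = 455.4 − a·264 − b·1069 = 100.84.
At (1647, 261): z_contact = 0.20 + 86.56 + 100.84 = 187.60 ft.
Depth below ground = 283.9 − 187.60 = 96.3 ft.

96.3 ft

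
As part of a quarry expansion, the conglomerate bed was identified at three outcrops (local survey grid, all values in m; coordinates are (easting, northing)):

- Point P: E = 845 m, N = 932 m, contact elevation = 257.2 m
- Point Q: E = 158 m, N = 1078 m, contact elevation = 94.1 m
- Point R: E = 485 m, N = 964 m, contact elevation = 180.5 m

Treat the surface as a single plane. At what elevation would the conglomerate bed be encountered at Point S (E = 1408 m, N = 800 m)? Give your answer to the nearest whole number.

Two edge vectors: Point P→Point Q = (-687, 146, -163.1), Point P→Point R = (-360, 32, -76.7).
Normal n = (Point P→Point Q) × (Point P→Point R) = (-5979, 6023.1, 30576).
So ∂z/∂E = −n_x/n_z = 0.19555 and ∂z/∂N = −n_y/n_z = −0.19699.
Intercept c from Point P: 257.2 − 165.24 + 183.59 = 275.56.
At (1408, 800): z = 275.3 − 157.6 + 275.56 = 393.3 m.

393 m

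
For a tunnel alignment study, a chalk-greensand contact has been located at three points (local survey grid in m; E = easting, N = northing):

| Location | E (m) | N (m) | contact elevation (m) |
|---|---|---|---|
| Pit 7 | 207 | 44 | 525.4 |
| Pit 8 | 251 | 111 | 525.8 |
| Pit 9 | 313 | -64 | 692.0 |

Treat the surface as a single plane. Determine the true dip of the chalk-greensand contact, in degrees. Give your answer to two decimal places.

48.43°

Two edge vectors: Pit 7→Pit 8 = (44, 67, 0.4), Pit 7→Pit 9 = (106, -108, 166.6).
Normal n = (Pit 7→Pit 8) × (Pit 7→Pit 9) = (11205.4, -7288, -11854).
So ∂z/∂E = −n_x/n_z = 0.94528 and ∂z/∂N = −n_y/n_z = −0.61481.
Gradient magnitude |∇z| = √(a² + b²) = √(0.89356 + 0.37800) = 1.12763.
True dip = arctan(1.12763) = 48.43°, dipping toward WNW (azimuth ≈ 303°).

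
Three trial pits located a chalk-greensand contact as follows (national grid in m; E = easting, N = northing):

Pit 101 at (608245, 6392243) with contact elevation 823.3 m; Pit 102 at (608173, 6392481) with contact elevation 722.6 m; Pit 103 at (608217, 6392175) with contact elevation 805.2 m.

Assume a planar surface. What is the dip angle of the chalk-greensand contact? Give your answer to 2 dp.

Let the plane be z = a·E + b·N + c.
Pit 102−Pit 101: −72a + 238b = −100.7;  Pit 103−Pit 101: −28a − 68b = −18.1.
Solving gives a = 0.96500, b = −0.13118.
Gradient magnitude |∇z| = √(a² + b²) = √(0.93122 + 0.01721) = 0.97387.
True dip = arctan(0.97387) = 44.24°, dipping toward W (azimuth ≈ 278°).

44.24°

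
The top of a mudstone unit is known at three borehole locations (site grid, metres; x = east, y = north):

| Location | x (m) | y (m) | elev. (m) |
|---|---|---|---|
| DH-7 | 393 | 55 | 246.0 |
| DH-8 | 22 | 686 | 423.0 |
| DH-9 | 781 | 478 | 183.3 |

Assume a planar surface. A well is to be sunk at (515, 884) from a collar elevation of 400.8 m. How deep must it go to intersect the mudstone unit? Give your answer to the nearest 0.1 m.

95.8 m

Let the plane be z = a·x + b·y + c.
DH-8−DH-7: −371a + 631b = 177;  DH-9−DH-7: 388a + 423b = −62.7.
Solving gives a = −0.28483, b = 0.11304.
Then c = 246 − a·393 − b·55 = 351.72.
At (515, 884): z_contact = −146.69 + 99.93 + 351.72 = 304.96 m.
Depth below ground = 400.8 − 304.96 = 95.8 m.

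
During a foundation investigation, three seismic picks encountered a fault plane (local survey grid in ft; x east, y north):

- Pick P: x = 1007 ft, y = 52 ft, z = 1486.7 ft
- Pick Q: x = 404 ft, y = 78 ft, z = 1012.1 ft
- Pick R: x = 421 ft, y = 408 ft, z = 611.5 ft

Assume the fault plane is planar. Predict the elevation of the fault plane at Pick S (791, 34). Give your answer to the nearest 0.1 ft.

Let the plane be z = a·x + b·y + c.
Pick Q−Pick P: −603a + 26b = −474.6;  Pick R−Pick P: −586a + 356b = −875.2.
Solving gives a = 0.733094, b = −1.251705.
Then c = 1486.7 − a·1007 − b·52 = 813.56.
At (791, 34): z = 579.9 − 42.6 + 813.56 = 1350.9 ft.

1350.9 ft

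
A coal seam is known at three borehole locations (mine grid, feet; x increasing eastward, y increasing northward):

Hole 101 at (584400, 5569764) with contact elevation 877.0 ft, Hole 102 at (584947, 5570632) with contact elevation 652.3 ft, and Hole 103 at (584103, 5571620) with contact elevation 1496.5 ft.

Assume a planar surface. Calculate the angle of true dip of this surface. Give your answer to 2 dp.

Two edge vectors: Hole 101→Hole 102 = (547, 868, -224.7), Hole 101→Hole 103 = (-297, 1856, 619.5).
Normal n = (Hole 101→Hole 102) × (Hole 101→Hole 103) = (954769.2, -272130.6, 1273028).
So ∂z/∂x = −n_x/n_z = −0.75000 and ∂z/∂y = −n_y/n_z = 0.21377.
Gradient magnitude |∇z| = √(a² + b²) = √(0.56250 + 0.04570) = 0.77987.
True dip = arctan(0.77987) = 37.95°, dipping toward ESE (azimuth ≈ 106°).

37.95°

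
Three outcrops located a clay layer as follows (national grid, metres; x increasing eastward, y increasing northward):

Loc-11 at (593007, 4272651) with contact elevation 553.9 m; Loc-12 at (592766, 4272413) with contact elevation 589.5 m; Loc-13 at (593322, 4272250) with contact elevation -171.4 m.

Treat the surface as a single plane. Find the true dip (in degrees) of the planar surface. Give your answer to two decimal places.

Let the plane be z = a·x + b·y + c.
Loc-12−Loc-11: −241a − 238b = 35.6;  Loc-13−Loc-11: 315a − 401b = −725.3.
Solving gives a = −1.08907, b = 0.95322.
Gradient magnitude |∇z| = √(a² + b²) = √(1.18608 + 0.90863) = 1.44731.
True dip = arctan(1.44731) = 55.36°, dipping toward SE (azimuth ≈ 131°).

55.36°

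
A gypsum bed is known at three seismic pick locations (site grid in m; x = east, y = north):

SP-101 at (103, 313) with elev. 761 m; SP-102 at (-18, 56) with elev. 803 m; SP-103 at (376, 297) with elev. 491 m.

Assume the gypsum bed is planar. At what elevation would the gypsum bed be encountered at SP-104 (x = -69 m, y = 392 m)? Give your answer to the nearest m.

951 m

Two edge vectors: SP-101→SP-102 = (-121, -257, 42), SP-101→SP-103 = (273, -16, -270).
Normal n = (SP-101→SP-102) × (SP-101→SP-103) = (70062, -21204, 72097).
So ∂z/∂x = −n_x/n_z = −0.97177 and ∂z/∂y = −n_y/n_z = 0.29410.
Intercept c from SP-101: 761 + 100.09 − 92.05 = 769.04.
At (-69, 392): z = 67.1 + 115.3 + 769.04 = 951.4 m.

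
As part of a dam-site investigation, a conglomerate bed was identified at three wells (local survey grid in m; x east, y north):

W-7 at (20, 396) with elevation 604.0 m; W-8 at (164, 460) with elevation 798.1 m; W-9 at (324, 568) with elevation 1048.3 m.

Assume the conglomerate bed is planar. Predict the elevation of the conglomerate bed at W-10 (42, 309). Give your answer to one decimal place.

Let the plane be z = a·x + b·y + c.
W-8−W-7: 144a + 64b = 194.1;  W-9−W-7: 304a + 172b = 444.3.
Solving gives a = 0.93185, b = 0.93614.
Then c = 604 − a·20 − b·396 = 214.65.
At (42, 309): z = 39.1 + 289.3 + 214.65 = 543.1 m.

543.1 m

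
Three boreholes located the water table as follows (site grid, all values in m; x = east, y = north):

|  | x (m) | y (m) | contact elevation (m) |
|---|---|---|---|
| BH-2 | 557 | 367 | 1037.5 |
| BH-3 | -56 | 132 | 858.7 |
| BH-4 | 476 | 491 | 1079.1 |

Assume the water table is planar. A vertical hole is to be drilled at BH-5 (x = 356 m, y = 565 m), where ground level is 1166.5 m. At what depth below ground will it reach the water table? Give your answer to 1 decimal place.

Two edge vectors: BH-2→BH-3 = (-613, -235, -178.8), BH-2→BH-4 = (-81, 124, 41.6).
Normal n = (BH-2→BH-3) × (BH-2→BH-4) = (12395.2, 39983.6, -95047).
So ∂z/∂x = −n_x/n_z = 0.13041 and ∂z/∂y = −n_y/n_z = 0.42067.
Intercept c from BH-2: 1037.5 − 72.64 − 154.39 = 810.47.
At (356, 565): z_contact = 46.43 + 237.68 + 810.47 = 1094.58 m.
Depth below ground = 1166.5 − 1094.58 = 71.9 m.

71.9 m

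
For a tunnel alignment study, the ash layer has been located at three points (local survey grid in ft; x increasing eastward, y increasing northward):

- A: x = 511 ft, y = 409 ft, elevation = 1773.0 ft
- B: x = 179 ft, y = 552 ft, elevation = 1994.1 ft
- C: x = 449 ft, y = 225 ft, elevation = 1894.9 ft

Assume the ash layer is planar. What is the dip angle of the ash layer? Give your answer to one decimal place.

Two edge vectors: A→B = (-332, 143, 221.1), A→C = (-62, -184, 121.9).
Normal n = (A→B) × (A→C) = (58114.1, 26762.6, 69954).
So ∂z/∂x = −n_x/n_z = −0.83075 and ∂z/∂y = −n_y/n_z = −0.38257.
Gradient magnitude |∇z| = √(a² + b²) = √(0.69014 + 0.14636) = 0.91461.
True dip = arctan(0.91461) = 42.4°, dipping toward ENE (azimuth ≈ 065°).

42.4°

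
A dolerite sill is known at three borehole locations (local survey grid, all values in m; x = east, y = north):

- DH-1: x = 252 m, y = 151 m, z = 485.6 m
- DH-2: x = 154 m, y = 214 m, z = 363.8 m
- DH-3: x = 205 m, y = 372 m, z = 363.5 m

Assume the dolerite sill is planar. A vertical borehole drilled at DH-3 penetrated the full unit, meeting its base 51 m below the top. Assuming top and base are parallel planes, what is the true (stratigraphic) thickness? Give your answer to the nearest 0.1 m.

Two edge vectors: DH-1→DH-2 = (-98, 63, -121.8), DH-1→DH-3 = (-47, 221, -122.1).
Normal n = (DH-1→DH-2) × (DH-1→DH-3) = (19225.5, -6241.2, -18697).
So ∂z/∂x = −n_x/n_z = 1.02827 and ∂z/∂y = −n_y/n_z = −0.33381.
|∇z| = √(a²+b²) = 1.08109, so dip δ = arctan(1.08109) = 47.23°.
True thickness = vertical thickness × cos δ = 51 × cos 47.23° = 34.6 m.

34.6 m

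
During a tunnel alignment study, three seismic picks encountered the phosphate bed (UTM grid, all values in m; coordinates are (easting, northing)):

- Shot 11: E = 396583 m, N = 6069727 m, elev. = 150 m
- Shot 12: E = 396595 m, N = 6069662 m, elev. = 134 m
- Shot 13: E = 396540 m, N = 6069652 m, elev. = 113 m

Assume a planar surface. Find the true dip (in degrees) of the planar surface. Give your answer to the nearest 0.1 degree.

Let the plane be z = a·E + b·N + c.
Shot 12−Shot 11: 12a − 65b = −16;  Shot 13−Shot 11: −43a − 75b = −37.
Solving gives a = 0.32612, b = 0.30636.
Gradient magnitude |∇z| = √(a² + b²) = √(0.10635 + 0.09386) = 0.44745.
True dip = arctan(0.44745) = 24.1°, dipping toward SW (azimuth ≈ 227°).

24.1°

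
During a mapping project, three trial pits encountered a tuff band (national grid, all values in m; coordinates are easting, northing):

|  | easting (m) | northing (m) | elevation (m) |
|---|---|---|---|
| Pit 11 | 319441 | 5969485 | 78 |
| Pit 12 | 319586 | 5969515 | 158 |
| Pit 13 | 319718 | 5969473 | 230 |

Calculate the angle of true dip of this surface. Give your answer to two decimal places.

28.78°

Two edge vectors: Pit 11→Pit 12 = (145, 30, 80), Pit 11→Pit 13 = (277, -12, 152).
Normal n = (Pit 11→Pit 12) × (Pit 11→Pit 13) = (5520, 120, -10050).
So ∂z/∂easting = −n_x/n_z = 0.54925 and ∂z/∂northing = −n_y/n_z = 0.01194.
Gradient magnitude |∇z| = √(a² + b²) = √(0.30168 + 0.00014) = 0.54938.
True dip = arctan(0.54938) = 28.78°, dipping toward W (azimuth ≈ 269°).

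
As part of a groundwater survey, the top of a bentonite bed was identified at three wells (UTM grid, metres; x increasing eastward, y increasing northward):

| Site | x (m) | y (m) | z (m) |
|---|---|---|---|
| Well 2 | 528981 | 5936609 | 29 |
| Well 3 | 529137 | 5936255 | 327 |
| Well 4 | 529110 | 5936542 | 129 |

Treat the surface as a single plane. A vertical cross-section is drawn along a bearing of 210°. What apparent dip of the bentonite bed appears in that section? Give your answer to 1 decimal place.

Two edge vectors: Well 2→Well 3 = (156, -354, 298), Well 2→Well 4 = (129, -67, 100).
Normal n = (Well 2→Well 3) × (Well 2→Well 4) = (-15434, 22842, 35214).
So ∂z/∂x = −n_x/n_z = 0.43829 and ∂z/∂y = −n_y/n_z = −0.64866.
Unit vector along 210° is (sin 210°, cos 210°) = (-0.5000, -0.8660).
Slope in that direction = a·(-0.5000) + b·(-0.8660) = 0.34261.
Apparent dip = arctan|0.34261| = 18.9° (true dip is 38.1°, so apparent ≤ true as expected).

18.9°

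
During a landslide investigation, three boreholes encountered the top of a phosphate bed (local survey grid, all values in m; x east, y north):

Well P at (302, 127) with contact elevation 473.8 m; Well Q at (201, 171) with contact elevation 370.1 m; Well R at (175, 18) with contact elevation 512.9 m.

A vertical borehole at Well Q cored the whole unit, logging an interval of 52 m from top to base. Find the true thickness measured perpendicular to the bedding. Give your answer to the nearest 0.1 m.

Two edge vectors: Well P→Well Q = (-101, 44, -103.7), Well P→Well R = (-127, -109, 39.1).
Normal n = (Well P→Well Q) × (Well P→Well R) = (-9582.9, 17119, 16597).
So ∂z/∂x = −n_x/n_z = 0.57739 and ∂z/∂y = −n_y/n_z = −1.03145.
|∇z| = √(a²+b²) = 1.18206, so dip δ = arctan(1.18206) = 49.77°.
True thickness = vertical thickness × cos δ = 52 × cos 49.77° = 33.6 m.

33.6 m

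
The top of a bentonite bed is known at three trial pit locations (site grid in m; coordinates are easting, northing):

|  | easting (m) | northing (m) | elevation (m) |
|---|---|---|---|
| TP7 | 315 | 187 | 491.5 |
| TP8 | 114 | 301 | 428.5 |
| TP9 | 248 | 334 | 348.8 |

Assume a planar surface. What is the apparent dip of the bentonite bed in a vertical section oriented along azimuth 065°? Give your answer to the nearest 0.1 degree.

37.3°

Let the plane be z = a·easting + b·northing + c.
TP8−TP7: −201a + 114b = −63;  TP9−TP7: −67a + 147b = −142.7.
Solving gives a = −0.31981, b = −1.11651.
Unit vector along 065° is (sin 65°, cos 65°) = (0.9063, 0.4226).
Slope in that direction = a·(0.9063) + b·(0.4226) = −0.76171.
Apparent dip = arctan|0.76171| = 37.3° (true dip is 49.3°, so apparent ≤ true as expected).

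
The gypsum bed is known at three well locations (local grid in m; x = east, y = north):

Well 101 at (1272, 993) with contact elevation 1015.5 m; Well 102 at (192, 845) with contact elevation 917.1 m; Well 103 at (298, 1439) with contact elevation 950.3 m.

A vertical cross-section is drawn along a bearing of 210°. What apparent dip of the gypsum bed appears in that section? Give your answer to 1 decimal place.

4.5°

Let the plane be z = a·x + b·y + c.
Well 102−Well 101: −1080a − 148b = −98.4;  Well 103−Well 101: −974a + 446b = −65.2.
Solving gives a = 0.08554, b = 0.04063.
Unit vector along 210° is (sin 210°, cos 210°) = (-0.5000, -0.8660).
Slope in that direction = a·(-0.5000) + b·(-0.8660) = −0.07796.
Apparent dip = arctan|0.07796| = 4.5° (true dip is 5.4°, so apparent ≤ true as expected).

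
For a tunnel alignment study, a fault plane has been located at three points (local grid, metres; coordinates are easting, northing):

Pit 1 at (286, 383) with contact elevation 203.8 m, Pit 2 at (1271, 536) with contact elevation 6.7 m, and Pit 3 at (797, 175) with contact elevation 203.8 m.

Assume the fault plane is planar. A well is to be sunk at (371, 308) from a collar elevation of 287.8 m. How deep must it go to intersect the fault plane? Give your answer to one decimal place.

69.6 m

Let the plane be z = a·easting + b·northing + c.
Pit 2−Pit 1: 985a + 153b = −197.1;  Pit 3−Pit 1: 511a − 208b = 0.
Solving gives a = −0.144833, b = −0.355815.
Then c = 203.8 − a·286 − b·383 = 381.50.
At (371, 308): z_contact = −53.73 − 109.59 + 381.50 = 218.18 m.
Depth below ground = 287.8 − 218.18 = 69.6 m.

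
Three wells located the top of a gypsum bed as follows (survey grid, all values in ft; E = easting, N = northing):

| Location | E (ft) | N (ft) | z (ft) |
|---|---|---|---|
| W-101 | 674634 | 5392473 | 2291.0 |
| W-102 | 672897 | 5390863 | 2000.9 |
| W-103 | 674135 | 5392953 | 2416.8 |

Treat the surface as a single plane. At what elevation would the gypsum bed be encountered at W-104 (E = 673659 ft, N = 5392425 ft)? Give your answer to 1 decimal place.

Two edge vectors: W-101→W-102 = (-1737, -1610, -290.1), W-101→W-103 = (-499, 480, 125.8).
Normal n = (W-101→W-102) × (W-101→W-103) = (-63290, 363274.5, -1637150).
So ∂z/∂E = −n_x/n_z = −0.038658645 and ∂z/∂N = −n_y/n_z = 0.221894451.
Intercept c from W-101: 2291 + 26080.44 − 1196559.83 = −1168188.40.
At (673659, 5392425): z = −26042.7 + 1196549.2 − 1168188.40 = 2318.0 ft.

2318.0 ft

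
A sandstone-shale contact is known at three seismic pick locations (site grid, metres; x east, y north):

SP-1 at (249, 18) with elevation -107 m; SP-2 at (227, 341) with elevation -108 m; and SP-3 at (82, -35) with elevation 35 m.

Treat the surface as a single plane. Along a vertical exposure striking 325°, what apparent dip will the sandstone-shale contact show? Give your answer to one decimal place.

Let the plane be z = a·x + b·y + c.
SP-2−SP-1: −22a + 323b = −1;  SP-3−SP-1: −167a − 53b = 142.
Solving gives a = −0.83135, b = −0.05972.
Unit vector along 325° is (sin 325°, cos 325°) = (-0.5736, 0.8192).
Slope in that direction = a·(-0.5736) + b·(0.8192) = 0.42792.
Apparent dip = arctan|0.42792| = 23.2° (true dip is 39.8°, so apparent ≤ true as expected).

23.2°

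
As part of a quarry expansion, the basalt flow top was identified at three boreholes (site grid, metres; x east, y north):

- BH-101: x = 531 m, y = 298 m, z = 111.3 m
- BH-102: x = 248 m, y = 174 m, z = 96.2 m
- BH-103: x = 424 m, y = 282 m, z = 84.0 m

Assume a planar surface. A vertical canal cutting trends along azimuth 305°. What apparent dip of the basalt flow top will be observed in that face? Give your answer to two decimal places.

34.82°

Let the plane be z = a·x + b·y + c.
BH-102−BH-101: −283a − 124b = −15.1;  BH-103−BH-101: −107a − 16b = −27.3.
Solving gives a = 0.35968, b = −0.69911.
Unit vector along 305° is (sin 305°, cos 305°) = (-0.8192, 0.5736).
Slope in that direction = a·(-0.8192) + b·(0.5736) = −0.69562.
Apparent dip = arctan|0.69562| = 34.82° (true dip is 38.2°, so apparent ≤ true as expected).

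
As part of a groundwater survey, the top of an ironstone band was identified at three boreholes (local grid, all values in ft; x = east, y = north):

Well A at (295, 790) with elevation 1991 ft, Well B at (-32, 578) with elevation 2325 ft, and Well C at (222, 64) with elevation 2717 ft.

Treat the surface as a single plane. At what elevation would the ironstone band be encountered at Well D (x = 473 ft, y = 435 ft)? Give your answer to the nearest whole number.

Two edge vectors: Well A→Well B = (-327, -212, 334), Well A→Well C = (-73, -726, 726).
Normal n = (Well A→Well B) × (Well A→Well C) = (88572, 213020, 221926).
So ∂z/∂x = −n_x/n_z = −0.39911 and ∂z/∂y = −n_y/n_z = −0.95987.
Intercept c from Well A: 1991 + 117.74 + 758.30 = 2867.03.
At (473, 435): z = −188.8 − 417.5 + 2867.03 = 2260.7 ft.

2261 ft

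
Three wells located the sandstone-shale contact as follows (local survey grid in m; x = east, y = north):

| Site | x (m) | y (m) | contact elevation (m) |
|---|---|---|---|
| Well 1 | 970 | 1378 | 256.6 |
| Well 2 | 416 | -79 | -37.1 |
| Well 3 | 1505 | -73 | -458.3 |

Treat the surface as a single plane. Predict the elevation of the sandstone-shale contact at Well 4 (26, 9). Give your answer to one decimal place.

145.2 m

Let the plane be z = a·x + b·y + c.
Well 2−Well 1: −554a − 1457b = −293.7;  Well 3−Well 1: 535a − 1451b = −714.9.
Solving gives a = −0.388702, b = 0.349376.
Then c = 256.6 − a·970 − b·1378 = 152.20.
At (26, 9): z = −10.1 + 3.1 + 152.20 = 145.2 m.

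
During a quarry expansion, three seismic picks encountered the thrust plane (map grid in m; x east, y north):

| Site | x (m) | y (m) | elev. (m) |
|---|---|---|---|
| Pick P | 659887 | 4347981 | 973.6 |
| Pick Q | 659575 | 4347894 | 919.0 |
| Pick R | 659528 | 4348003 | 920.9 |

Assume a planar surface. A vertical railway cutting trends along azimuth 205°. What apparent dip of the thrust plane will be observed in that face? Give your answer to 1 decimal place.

Two edge vectors: Pick P→Pick Q = (-312, -87, -54.6), Pick P→Pick R = (-359, 22, -52.7).
Normal n = (Pick P→Pick Q) × (Pick P→Pick R) = (5786.1, 3159, -38097).
So ∂z/∂x = −n_x/n_z = 0.15188 and ∂z/∂y = −n_y/n_z = 0.08292.
Unit vector along 205° is (sin 205°, cos 205°) = (-0.4226, -0.9063).
Slope in that direction = a·(-0.4226) + b·(-0.9063) = −0.13934.
Apparent dip = arctan|0.13934| = 7.9° (true dip is 9.8°, so apparent ≤ true as expected).

7.9°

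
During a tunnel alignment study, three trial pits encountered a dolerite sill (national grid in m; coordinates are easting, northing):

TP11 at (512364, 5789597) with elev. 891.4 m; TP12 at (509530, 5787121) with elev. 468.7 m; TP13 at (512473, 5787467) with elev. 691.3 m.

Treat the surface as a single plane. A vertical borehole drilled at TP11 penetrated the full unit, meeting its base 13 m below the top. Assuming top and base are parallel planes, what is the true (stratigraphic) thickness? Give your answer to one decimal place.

12.9 m

Let the plane be z = a·easting + b·northing + c.
TP12−TP11: −2834a − 2476b = −422.7;  TP13−TP11: 109a − 2130b = −200.1.
Solving gives a = 0.06421, b = 0.09723.
|∇z| = √(a²+b²) = 0.11652, so dip δ = arctan(0.11652) = 6.65°.
True thickness = vertical thickness × cos δ = 13 × cos 6.65° = 12.9 m.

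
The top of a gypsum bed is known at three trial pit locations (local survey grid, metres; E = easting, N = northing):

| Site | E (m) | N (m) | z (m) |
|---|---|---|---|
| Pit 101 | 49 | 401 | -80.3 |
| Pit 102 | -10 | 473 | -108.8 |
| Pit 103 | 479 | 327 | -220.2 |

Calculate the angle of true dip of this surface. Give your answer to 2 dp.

Two edge vectors: Pit 101→Pit 102 = (-59, 72, -28.5), Pit 101→Pit 103 = (430, -74, -139.9).
Normal n = (Pit 101→Pit 102) × (Pit 101→Pit 103) = (-12181.8, -20509.1, -26594).
So ∂z/∂E = −n_x/n_z = −0.45807 and ∂z/∂N = −n_y/n_z = −0.77119.
Gradient magnitude |∇z| = √(a² + b²) = √(0.20982 + 0.59474) = 0.89697.
True dip = arctan(0.89697) = 41.89°, dipping toward NNE (azimuth ≈ 031°).

41.89°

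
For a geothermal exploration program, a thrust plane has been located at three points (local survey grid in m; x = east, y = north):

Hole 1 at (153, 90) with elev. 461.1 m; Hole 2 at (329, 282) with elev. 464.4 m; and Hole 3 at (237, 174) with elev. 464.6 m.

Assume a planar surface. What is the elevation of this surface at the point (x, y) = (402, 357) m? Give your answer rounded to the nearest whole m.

Two edge vectors: Hole 1→Hole 2 = (176, 192, 3.3), Hole 1→Hole 3 = (84, 84, 3.5).
Normal n = (Hole 1→Hole 2) × (Hole 1→Hole 3) = (394.8, -338.8, -1344).
So ∂z/∂x = −n_x/n_z = 0.29375 and ∂z/∂y = −n_y/n_z = −0.25208.
Intercept c from Hole 1: 461.1 − 44.94 + 22.69 = 438.84.
At (402, 357): z = 118.1 − 90.0 + 438.84 = 466.9 m.

467 m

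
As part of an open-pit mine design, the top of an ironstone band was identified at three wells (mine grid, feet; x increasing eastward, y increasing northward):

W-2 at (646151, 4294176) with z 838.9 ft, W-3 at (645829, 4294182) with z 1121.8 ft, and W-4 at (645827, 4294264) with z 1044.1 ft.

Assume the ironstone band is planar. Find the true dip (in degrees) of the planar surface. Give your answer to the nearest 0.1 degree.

Let the plane be z = a·x + b·y + c.
W-3−W-2: −322a + 6b = 282.9;  W-4−W-2: −324a + 88b = 205.2.
Solving gives a = −0.89664, b = −0.96943.
Gradient magnitude |∇z| = √(a² + b²) = √(0.80395 + 0.93979) = 1.32051.
True dip = arctan(1.32051) = 52.9°, dipping toward NE (azimuth ≈ 043°).

52.9°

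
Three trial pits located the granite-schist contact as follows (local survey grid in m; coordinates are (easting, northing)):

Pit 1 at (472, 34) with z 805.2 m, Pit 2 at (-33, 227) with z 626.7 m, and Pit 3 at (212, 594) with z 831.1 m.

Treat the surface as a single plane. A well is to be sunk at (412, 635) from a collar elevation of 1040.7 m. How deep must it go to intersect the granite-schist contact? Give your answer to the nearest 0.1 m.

108.9 m

Two edge vectors: Pit 1→Pit 2 = (-505, 193, -178.5), Pit 1→Pit 3 = (-260, 560, 25.9).
Normal n = (Pit 1→Pit 2) × (Pit 1→Pit 3) = (104958.7, 59489.5, -232620).
So ∂z/∂E = −n_x/n_z = 0.45120 and ∂z/∂N = −n_y/n_z = 0.25574.
Intercept c from Pit 1: 805.2 − 212.97 − 8.70 = 583.54.
At (412, 635): z_contact = 185.90 + 162.39 + 583.54 = 931.83 m.
Depth below ground = 1040.7 − 931.83 = 108.9 m.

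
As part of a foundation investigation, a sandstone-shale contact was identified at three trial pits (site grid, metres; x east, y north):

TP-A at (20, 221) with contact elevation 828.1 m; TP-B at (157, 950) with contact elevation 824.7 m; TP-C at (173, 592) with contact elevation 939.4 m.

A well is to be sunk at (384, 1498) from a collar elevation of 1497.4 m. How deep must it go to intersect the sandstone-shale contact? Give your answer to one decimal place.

506.9 m

Two edge vectors: TP-A→TP-B = (137, 729, -3.4), TP-A→TP-C = (153, 371, 111.3).
Normal n = (TP-A→TP-B) × (TP-A→TP-C) = (82399.1, -15768.3, -60710).
So ∂z/∂x = −n_x/n_z = 1.357257 and ∂z/∂y = −n_y/n_z = −0.259732.
Intercept c from TP-A: 828.1 − 27.15 + 57.40 = 858.36.
At (384, 1498): z_contact = 521.19 − 389.08 + 858.36 = 990.46 m.
Depth below ground = 1497.4 − 990.46 = 506.9 m.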